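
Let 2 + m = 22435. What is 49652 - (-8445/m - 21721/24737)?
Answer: 950132354450/19135349 ≈ 49653.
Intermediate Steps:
m = 22433 (m = -2 + 22435 = 22433)
49652 - (-8445/m - 21721/24737) = 49652 - (-8445/22433 - 21721/24737) = 49652 - (-8445*1/22433 - 21721*1/24737) = 49652 - (-8445/22433 - 749/853) = 49652 - 1*(-24005902/19135349) = 49652 + 24005902/19135349 = 950132354450/19135349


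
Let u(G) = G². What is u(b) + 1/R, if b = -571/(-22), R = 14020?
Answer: 571386913/848210 ≈ 673.64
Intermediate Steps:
b = 571/22 (b = -571*(-1/22) = 571/22 ≈ 25.955)
u(b) + 1/R = (571/22)² + 1/14020 = 326041/484 + 1/14020 = 571386913/848210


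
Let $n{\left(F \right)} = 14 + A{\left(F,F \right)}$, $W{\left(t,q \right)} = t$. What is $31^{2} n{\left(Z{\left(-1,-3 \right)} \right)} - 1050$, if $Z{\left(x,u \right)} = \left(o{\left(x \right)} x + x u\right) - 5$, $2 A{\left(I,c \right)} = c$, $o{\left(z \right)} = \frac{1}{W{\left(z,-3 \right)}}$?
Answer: $\frac{23847}{2} \approx 11924.0$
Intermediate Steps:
$o{\left(z \right)} = \frac{1}{z}$
$A{\left(I,c \right)} = \frac{c}{2}$
$Z{\left(x,u \right)} = -4 + u x$ ($Z{\left(x,u \right)} = \left(\frac{x}{x} + x u\right) - 5 = \left(1 + u x\right) - 5 = -4 + u x$)
$n{\left(F \right)} = 14 + \frac{F}{2}$
$31^{2} n{\left(Z{\left(-1,-3 \right)} \right)} - 1050 = 31^{2} \left(14 + \frac{-4 - -3}{2}\right) - 1050 = 961 \left(14 + \frac{-4 + 3}{2}\right) - 1050 = 961 \left(14 + \frac{1}{2} \left(-1\right)\right) - 1050 = 961 \left(14 - \frac{1}{2}\right) - 1050 = 961 \cdot \frac{27}{2} - 1050 = \frac{25947}{2} - 1050 = \frac{23847}{2}$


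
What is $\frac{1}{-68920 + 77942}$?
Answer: $\frac{1}{9022} \approx 0.00011084$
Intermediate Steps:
$\frac{1}{-68920 + 77942} = \frac{1}{9022}$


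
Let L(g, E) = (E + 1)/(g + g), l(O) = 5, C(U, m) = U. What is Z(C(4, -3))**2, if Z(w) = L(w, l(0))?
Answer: 9/16 ≈ 0.56250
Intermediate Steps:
L(g, E) = (1 + E)/(2*g) (L(g, E) = (1 + E)/((2*g)) = (1 + E)*(1/(2*g)) = (1 + E)/(2*g))
Z(w) = 3/w (Z(w) = (1 + 5)/(2*w) = (1/2)*6/w = 3/w)
Z(C(4, -3))**2 = (3/4)**2 = 9/16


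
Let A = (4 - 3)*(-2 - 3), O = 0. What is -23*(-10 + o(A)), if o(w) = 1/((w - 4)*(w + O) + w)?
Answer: 9177/40 ≈ 229.43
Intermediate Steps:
A = -5 (A = 1*(-5) = -5)
o(w) = 1/(w + w*(-4 + w)) (o(w) = 1/((w - 4)*(w + 0) + w) = 1/((-4 + w)*w + w) = 1/(w*(-4 + w) + w) = 1/(w + w*(-4 + w)))
-23*(-10 + o(A)) = -23*(-10 + 1/((-5)*(-3 - 5))) = -23*(-10 - ⅕/(-8)) = -23*(-10 - ⅕*(-⅛)) = -23*(-10 + 1/40) = -23*(-399/40) = 9177/40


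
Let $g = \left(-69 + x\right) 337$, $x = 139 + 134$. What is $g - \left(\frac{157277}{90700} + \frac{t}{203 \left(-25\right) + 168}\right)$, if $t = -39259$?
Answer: $\frac{30592989195661}{445064900} \approx 68738.0$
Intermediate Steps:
$x = 273$
$g = 68748$ ($g = \left(-69 + 273\right) 337 = 204 \cdot 337 = 68748$)
$g - \left(\frac{157277}{90700} + \frac{t}{203 \left(-25\right) + 168}\right) = 68748 - \left(\frac{157277}{90700} - \frac{39259}{203 \left(-25\right) + 168}\right) = 68748 - \left(157277 \cdot \frac{1}{90700} - \frac{39259}{-5075 + 168}\right) = 68748 - \left(\frac{157277}{90700} - \frac{39259}{-4907}\right) = 68748 - \left(\frac{157277}{90700} - - \frac{39259}{4907}\right) = 68748 - \left(\frac{157277}{90700} + \frac{39259}{4907}\right) = 68748 - \frac{4332549539}{445064900} = \frac{30592989195661}{445064900}$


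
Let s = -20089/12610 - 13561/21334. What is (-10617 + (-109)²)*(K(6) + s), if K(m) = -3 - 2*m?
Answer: -1464631255376/67255435 ≈ -21777.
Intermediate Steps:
s = -149895734/67255435 (s = -20089*1/12610 - 13561*1/21334 = -20089/12610 - 13561/21334 = -149895734/67255435 ≈ -2.2288)
(-10617 + (-109)²)*(K(6) + s) = (-10617 + (-109)²)*((-3 - 2*6) - 149895734/67255435) = (-10617 + 11881)*((-3 - 12) - 149895734/67255435) = 1264*(-15 - 149895734/67255435) = 1264*(-1158727259/67255435) = -1464631255376/67255435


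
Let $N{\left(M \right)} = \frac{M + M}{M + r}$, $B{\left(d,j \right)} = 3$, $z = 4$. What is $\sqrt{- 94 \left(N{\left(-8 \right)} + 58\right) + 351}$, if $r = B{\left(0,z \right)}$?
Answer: $\frac{3 i \sqrt{15005}}{5} \approx 73.497 i$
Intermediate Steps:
$r = 3$
$N{\left(M \right)} = \frac{2 M}{3 + M}$ ($N{\left(M \right)} = \frac{M + M}{M + 3} = \frac{2 M}{3 + M}$)
$\sqrt{- 94 \left(N{\left(-8 \right)} + 58\right) + 351} = \sqrt{- 94 \left(2 \left(-8\right) \frac{1}{3 - 8} + 58\right) + 351} = \sqrt{- 94 \left(2 \left(-8\right) \frac{1}{-5} + 58\right) + 351} = \sqrt{- 94 \left(2 \left(-8\right) \left(- \frac{1}{5}\right) + 58\right) + 351} = \sqrt{- 94 \left(\frac{16}{5} + 58\right) + 351} = \sqrt{\left(-94\right) \frac{306}{5} + 351} = \sqrt{- \frac{28764}{5} + 351} = \sqrt{- \frac{27009}{5}} = \frac{3 i \sqrt{15005}}{5}$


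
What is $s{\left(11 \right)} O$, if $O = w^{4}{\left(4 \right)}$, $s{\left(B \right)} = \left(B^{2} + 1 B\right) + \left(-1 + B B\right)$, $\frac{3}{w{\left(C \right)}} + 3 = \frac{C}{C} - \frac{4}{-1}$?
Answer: $\frac{5103}{4} \approx 1275.8$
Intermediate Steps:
$w{\left(C \right)} = \frac{3}{2}$ ($w{\left(C \right)} = \frac{3}{-3 + \left(\frac{C}{C} - \frac{4}{-1}\right)} = \frac{3}{-3 + \left(1 - -4\right)} = \frac{3}{-3 + \left(1 + 4\right)} = \frac{3}{-3 + 5} = \frac{3}{2}$)
$s{\left(B \right)} = -1 + B + 2 B^{2}$ ($s{\left(B \right)} = \left(B^{2} + B\right) + \left(-1 + B^{2}\right) = \left(B + B^{2}\right) + \left(-1 + B^{2}\right) = -1 + B + 2 B^{2}$)
$O = \frac{81}{16}$ ($O = \left(\frac{3}{2}\right)^{4} = \frac{81}{16} \approx 5.0625$)
$s{\left(11 \right)} O = \left(-1 + 11 + 2 \cdot 11^{2}\right) \frac{81}{16} = \left(-1 + 11 + 2 \cdot 121\right) \frac{81}{16} = \left(-1 + 11 + 242\right) \frac{81}{16} = 252 \cdot \frac{81}{16} = \frac{5103}{4}$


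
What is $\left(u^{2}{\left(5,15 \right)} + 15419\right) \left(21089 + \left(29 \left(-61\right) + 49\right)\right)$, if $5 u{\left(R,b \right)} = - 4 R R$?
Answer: $306398211$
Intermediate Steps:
$u{\left(R,b \right)} = - \frac{4 R^{2}}{5}$ ($u{\left(R,b \right)} = \frac{\left(-4\right) R R}{5} = \frac{\left(-4\right) R^{2}}{5} = - \frac{4 R^{2}}{5}$)
$\left(u^{2}{\left(5,15 \right)} + 15419\right) \left(21089 + \left(29 \left(-61\right) + 49\right)\right) = \left(\left(- \frac{4 \cdot 5^{2}}{5}\right)^{2} + 15419\right) \left(21089 + \left(29 \left(-61\right) + 49\right)\right) = \left(\left(\left(- \frac{4}{5}\right) 25\right)^{2} + 15419\right) \left(21089 + \left(-1769 + 49\right)\right) = \left(\left(-20\right)^{2} + 15419\right) \left(21089 - 1720\right) = \left(400 + 15419\right) 19369 = 15819 \cdot 19369 = 306398211$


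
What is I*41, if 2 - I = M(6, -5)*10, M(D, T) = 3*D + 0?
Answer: -7298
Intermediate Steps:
M(D, T) = 3*D
I = -178 (I = 2 - 3*6*10 = 2 - 18*10 = 2 - 1*180 = 2 - 180 = -178)
I*41 = -178*41 = -7298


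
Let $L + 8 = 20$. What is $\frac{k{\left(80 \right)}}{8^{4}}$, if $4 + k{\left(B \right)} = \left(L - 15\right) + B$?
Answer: $\frac{73}{4096} \approx 0.017822$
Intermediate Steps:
$L = 12$ ($L = -8 + 20 = 12$)
$k{\left(B \right)} = -7 + B$ ($k{\left(B \right)} = -4 + \left(\left(12 - 15\right) + B\right) = -4 + \left(-3 + B\right) = -7 + B$)
$\frac{k{\left(80 \right)}}{8^{4}} = \frac{-7 + 80}{8^{4}} = \frac{73}{4096}$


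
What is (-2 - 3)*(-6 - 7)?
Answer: 65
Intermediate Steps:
(-2 - 3)*(-6 - 7) = -5*(-13) = 65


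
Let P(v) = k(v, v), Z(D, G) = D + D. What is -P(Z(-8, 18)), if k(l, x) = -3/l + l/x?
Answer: -19/16 ≈ -1.1875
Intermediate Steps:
Z(D, G) = 2*D
P(v) = 1 - 3/v (P(v) = -3/v + v/v = -3/v + 1 = 1 - 3/v)
-P(Z(-8, 18)) = -(-3 + 2*(-8))/(2*(-8)) = -(-3 - 16)/(-16) = -(-1)*(-19)/16 = -1*19/16 = -19/16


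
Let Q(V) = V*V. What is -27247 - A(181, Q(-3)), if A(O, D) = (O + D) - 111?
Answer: -27326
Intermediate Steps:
Q(V) = V²
A(O, D) = -111 + D + O (A(O, D) = (D + O) - 111 = -111 + D + O)
-27247 - A(181, Q(-3)) = -27247 - (-111 + (-3)² + 181) = -27247 - (-111 + 9 + 181) = -27247 - 1*79 = -27247 - 79 = -27326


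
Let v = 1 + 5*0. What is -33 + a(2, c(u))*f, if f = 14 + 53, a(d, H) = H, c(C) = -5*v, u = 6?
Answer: -368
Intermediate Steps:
v = 1 (v = 1 + 0 = 1)
c(C) = -5 (c(C) = -5*1 = -5)
f = 67
-33 + a(2, c(u))*f = -33 - 5*67 = -33 - 335 = -368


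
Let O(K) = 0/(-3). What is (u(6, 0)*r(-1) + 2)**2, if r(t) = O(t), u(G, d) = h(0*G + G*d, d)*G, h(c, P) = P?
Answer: 4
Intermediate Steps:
u(G, d) = G*d (u(G, d) = d*G = G*d)
O(K) = 0 (O(K) = 0*(-1/3) = 0)
r(t) = 0
(u(6, 0)*r(-1) + 2)**2 = ((6*0)*0 + 2)**2 = (0*0 + 2)**2 = (0 + 2)**2 = 2**2 = 4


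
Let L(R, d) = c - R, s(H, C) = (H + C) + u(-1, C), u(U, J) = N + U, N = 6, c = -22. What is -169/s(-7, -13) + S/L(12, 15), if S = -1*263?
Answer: 9691/510 ≈ 19.002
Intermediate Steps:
u(U, J) = 6 + U
s(H, C) = 5 + C + H (s(H, C) = (H + C) + (6 - 1) = (C + H) + 5 = 5 + C + H)
S = -263
L(R, d) = -22 - R
-169/s(-7, -13) + S/L(12, 15) = -169/(5 - 13 - 7) - 263/(-22 - 1*12) = -169/(-15) - 263/(-22 - 12) = -169*(-1/15) - 263/(-34) = 169/15 - 263*(-1/34) = 169/15 + 263/34 = 9691/510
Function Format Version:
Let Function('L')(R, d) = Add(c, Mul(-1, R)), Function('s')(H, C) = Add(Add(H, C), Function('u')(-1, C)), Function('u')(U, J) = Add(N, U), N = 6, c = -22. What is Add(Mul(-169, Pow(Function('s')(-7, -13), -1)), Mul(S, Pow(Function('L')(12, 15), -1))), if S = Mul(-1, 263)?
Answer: Rational(9691, 510) ≈ 19.002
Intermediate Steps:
Function('u')(U, J) = Add(6, U)
Function('s')(H, C) = Add(5, C, H) (Function('s')(H, C) = Add(Add(H, C), Add(6, -1)) = Add(Add(C, H), 5) = Add(5, C, H))
S = -263
Function('L')(R, d) = Add(-22, Mul(-1, R))
Add(Mul(-169, Pow(Function('s')(-7, -13), -1)), Mul(S, Pow(Function('L')(12, 15), -1))) = Add(Mul(-169, Pow(Add(5, -13, -7), -1)), Mul(-263, Pow(Add(-22, Mul(-1, 12)), -1))) = Add(Mul(-169, Pow(-15, -1)), Mul(-263, Pow(Add(-22, -12), -1))) = Add(Mul(-169, Rational(-1, 15)), Mul(-263, Pow(-34, -1))) = Add(Rational(169, 15), Mul(-263, Rational(-1, 34))) = Add(Rational(169, 15), Rational(263, 34)) = Rational(9691, 510)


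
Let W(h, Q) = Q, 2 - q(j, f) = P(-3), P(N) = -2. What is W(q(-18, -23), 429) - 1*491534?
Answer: -491105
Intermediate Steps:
q(j, f) = 4 (q(j, f) = 2 - 1*(-2) = 2 + 2 = 4)
W(q(-18, -23), 429) - 1*491534 = 429 - 1*491534 = 429 - 491534 = -491105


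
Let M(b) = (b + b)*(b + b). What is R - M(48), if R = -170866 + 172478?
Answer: -7604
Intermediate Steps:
M(b) = 4*b**2 (M(b) = (2*b)*(2*b) = 4*b**2)
R = 1612
R - M(48) = 1612 - 4*48**2 = 1612 - 4*2304 = 1612 - 1*9216 = 1612 - 9216 = -7604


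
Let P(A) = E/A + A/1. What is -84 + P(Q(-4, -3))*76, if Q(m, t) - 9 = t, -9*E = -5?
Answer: 10234/27 ≈ 379.04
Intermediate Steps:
E = 5/9 (E = -⅑*(-5) = 5/9 ≈ 0.55556)
Q(m, t) = 9 + t
P(A) = A + 5/(9*A) (P(A) = 5/(9*A) + A/1 = 5/(9*A) + A*1 = 5/(9*A) + A = A + 5/(9*A))
-84 + P(Q(-4, -3))*76 = -84 + ((9 - 3) + 5/(9*(9 - 3)))*76 = -84 + (6 + (5/9)/6)*76 = -84 + (6 + (5/9)*(⅙))*76 = -84 + (6 + 5/54)*76 = -84 + (329/54)*76 = -84 + 12502/27 = 10234/27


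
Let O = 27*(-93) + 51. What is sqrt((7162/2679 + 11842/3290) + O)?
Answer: I*sqrt(21572863574745)/93765 ≈ 49.535*I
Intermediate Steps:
O = -2460 (O = -2511 + 51 = -2460)
sqrt((7162/2679 + 11842/3290) + O) = sqrt((7162/2679 + 11842/3290) - 2460) = sqrt((7162*(1/2679) + 11842*(1/3290)) - 2460) = sqrt((7162/2679 + 5921/1645) - 2460) = sqrt(588167/93765 - 2460) = sqrt(-230073733/93765) = I*sqrt(21572863574745)/93765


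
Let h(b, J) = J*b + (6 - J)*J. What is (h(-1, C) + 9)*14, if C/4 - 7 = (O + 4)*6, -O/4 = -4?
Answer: -3577210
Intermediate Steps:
O = 16 (O = -4*(-4) = 16)
C = 508 (C = 28 + 4*((16 + 4)*6) = 28 + 4*(20*6) = 28 + 4*120 = 28 + 480 = 508)
h(b, J) = J*b + J*(6 - J)
(h(-1, C) + 9)*14 = (508*(6 - 1 - 1*508) + 9)*14 = (508*(6 - 1 - 508) + 9)*14 = (508*(-503) + 9)*14 = (-255524 + 9)*14 = -255515*14 = -3577210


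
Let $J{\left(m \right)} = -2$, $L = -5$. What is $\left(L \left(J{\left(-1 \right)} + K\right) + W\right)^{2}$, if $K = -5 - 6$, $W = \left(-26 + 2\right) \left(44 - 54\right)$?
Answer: $93025$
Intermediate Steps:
$W = 240$ ($W = \left(-24\right) \left(-10\right) = 240$)
$K = -11$ ($K = -5 - 6 = -11$)
$\left(L \left(J{\left(-1 \right)} + K\right) + W\right)^{2} = \left(- 5 \left(-2 - 11\right) + 240\right)^{2} = \left(\left(-5\right) \left(-13\right) + 240\right)^{2} = \left(65 + 240\right)^{2} = 305^{2} = 93025$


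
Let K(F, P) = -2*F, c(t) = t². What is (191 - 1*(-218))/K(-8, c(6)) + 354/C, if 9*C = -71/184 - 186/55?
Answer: -500282359/610064 ≈ -820.05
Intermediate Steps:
C = -38129/91080 (C = (-71/184 - 186/55)/9 = (⅑)*(-38129/10120) = -38129/91080 ≈ -0.41863)
(191 - 1*(-218))/K(-8, c(6)) + 354/C = (191 - 1*(-218))/((-2*(-8))) + 354/(-38129/91080) = (191 + 218)/16 + 354*(-91080/38129) = 409*(1/16) - 32242320/38129 = 409/16 - 32242320/38129 = -500282359/610064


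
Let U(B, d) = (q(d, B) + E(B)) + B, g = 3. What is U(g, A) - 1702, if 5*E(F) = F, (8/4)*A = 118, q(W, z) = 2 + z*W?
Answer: -7597/5 ≈ -1519.4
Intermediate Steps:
q(W, z) = 2 + W*z
A = 59 (A = (1/2)*118 = 59)
E(F) = F/5
U(B, d) = 2 + 6*B/5 + B*d (U(B, d) = ((2 + d*B) + B/5) + B = ((2 + B*d) + B/5) + B = (2 + B/5 + B*d) + B = 2 + 6*B/5 + B*d)
U(g, A) - 1702 = (2 + (6/5)*3 + 3*59) - 1702 = (2 + 18/5 + 177) - 1702 = 913/5 - 1702 = -7597/5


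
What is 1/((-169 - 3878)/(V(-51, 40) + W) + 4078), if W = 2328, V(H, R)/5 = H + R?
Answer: 2273/9265247 ≈ 0.00024533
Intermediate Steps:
V(H, R) = 5*H + 5*R (V(H, R) = 5*(H + R) = 5*H + 5*R)
1/((-169 - 3878)/(V(-51, 40) + W) + 4078) = 1/((-169 - 3878)/((5*(-51) + 5*40) + 2328) + 4078) = 1/(-4047/((-255 + 200) + 2328) + 4078) = 1/(-4047/(-55 + 2328) + 4078) = 1/(-4047/2273 + 4078) = 1/(9265247/2273) = 2273/9265247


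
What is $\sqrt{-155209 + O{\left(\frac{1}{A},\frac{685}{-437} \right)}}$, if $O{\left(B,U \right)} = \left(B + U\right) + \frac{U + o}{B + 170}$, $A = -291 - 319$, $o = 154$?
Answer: $\frac{i \sqrt{118601576854385956323284690}}{27643042430} \approx 393.97 i$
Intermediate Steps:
$A = -610$
$O{\left(B,U \right)} = B + U + \frac{154 + U}{170 + B}$ ($O{\left(B,U \right)} = \left(B + U\right) + \frac{U + 154}{B + 170} = \left(B + U\right) + \frac{154 + U}{170 + B} = B + U + \frac{154 + U}{170 + B}$)
$\sqrt{-155209 + O{\left(\frac{1}{A},\frac{685}{-437} \right)}} = \sqrt{-155209 + \frac{154 + \left(\frac{1}{-610}\right)^{2} + \frac{170}{-610} + 171 \frac{685}{-437} + \frac{685 \frac{1}{-437}}{-610}}{170 + \frac{1}{-610}}} = \sqrt{-155209 + \frac{154 + \left(- \frac{1}{610}\right)^{2} + 170 \left(- \frac{1}{610}\right) + 171 \cdot 685 \left(- \frac{1}{437}\right) - \frac{685 \left(- \frac{1}{437}\right)}{610}}{170 - \frac{1}{610}}} = \sqrt{-155209 + \frac{154 + \frac{1}{372100} - \frac{17}{61} + 171 \left(- \frac{685}{437}\right) - - \frac{137}{53314}}{\frac{103699}{610}}} = \sqrt{-155209 + \frac{610 \left(154 + \frac{1}{372100} - \frac{17}{61} - \frac{6165}{23} + \frac{137}{53314}\right)}{103699}} = \sqrt{-155209 + \frac{610}{103699} \left(- \frac{18589246313}{162607700}\right)} = \sqrt{-155209 - \frac{18589246313}{27643042430}} = \sqrt{- \frac{4290467561764183}{27643042430}} = \frac{i \sqrt{118601576854385956323284690}}{27643042430}$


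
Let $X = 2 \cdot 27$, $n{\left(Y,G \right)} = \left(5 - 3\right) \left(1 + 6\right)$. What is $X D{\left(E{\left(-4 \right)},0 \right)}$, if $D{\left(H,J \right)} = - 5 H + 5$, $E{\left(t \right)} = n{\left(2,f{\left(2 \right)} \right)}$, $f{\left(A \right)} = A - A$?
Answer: $-3510$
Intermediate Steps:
$f{\left(A \right)} = 0$
$n{\left(Y,G \right)} = 14$ ($n{\left(Y,G \right)} = 2 \cdot 7 = 14$)
$X = 54$
$E{\left(t \right)} = 14$
$D{\left(H,J \right)} = 5 - 5 H$
$X D{\left(E{\left(-4 \right)},0 \right)} = 54 \left(5 - 70\right) = 54 \left(-65\right) = -3510$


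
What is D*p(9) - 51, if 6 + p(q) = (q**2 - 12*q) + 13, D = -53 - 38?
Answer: 1769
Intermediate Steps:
D = -91
p(q) = 7 + q**2 - 12*q (p(q) = -6 + ((q**2 - 12*q) + 13) = -6 + (13 + q**2 - 12*q) = 7 + q**2 - 12*q)
D*p(9) - 51 = -91*(7 + 9**2 - 12*9) - 51 = -91*(7 + 81 - 108) - 51 = -91*(-20) - 51 = 1820 - 51 = 1769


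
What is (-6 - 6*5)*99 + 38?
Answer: -3526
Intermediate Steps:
(-6 - 6*5)*99 + 38 = (-6 - 30)*99 + 38 = -36*99 + 38 = -3564 + 38 = -3526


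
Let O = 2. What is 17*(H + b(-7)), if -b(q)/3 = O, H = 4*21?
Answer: 1326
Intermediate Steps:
H = 84
b(q) = -6 (b(q) = -3*2 = -6)
17*(H + b(-7)) = 17*(84 - 6) = 17*78 = 1326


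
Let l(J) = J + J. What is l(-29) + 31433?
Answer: 31375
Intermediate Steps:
l(J) = 2*J
l(-29) + 31433 = 2*(-29) + 31433 = -58 + 31433 = 31375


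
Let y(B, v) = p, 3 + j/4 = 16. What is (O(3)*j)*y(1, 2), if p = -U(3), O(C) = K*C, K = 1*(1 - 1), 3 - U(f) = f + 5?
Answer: 0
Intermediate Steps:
j = 52 (j = -12 + 4*16 = -12 + 64 = 52)
U(f) = -2 - f (U(f) = 3 - (f + 5) = 3 - (5 + f) = 3 + (-5 - f) = -2 - f)
K = 0 (K = 1*0 = 0)
O(C) = 0 (O(C) = 0*C = 0)
p = 5 (p = -(-2 - 1*3) = -(-2 - 3) = -1*(-5) = 5)
y(B, v) = 5
(O(3)*j)*y(1, 2) = (0*52)*5 = 0*5 = 0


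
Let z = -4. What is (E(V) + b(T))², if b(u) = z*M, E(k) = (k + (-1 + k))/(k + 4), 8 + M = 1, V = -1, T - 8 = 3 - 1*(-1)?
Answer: 729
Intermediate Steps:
T = 12 (T = 8 + (3 - 1*(-1)) = 8 + (3 + 1) = 8 + 4 = 12)
M = -7 (M = -8 + 1 = -7)
E(k) = (-1 + 2*k)/(4 + k)
b(u) = 28 (b(u) = -4*(-7) = 28)
(E(V) + b(T))² = ((-1 + 2*(-1))/(4 - 1) + 28)² = ((-1 - 2)/3 + 28)² = ((⅓)*(-3) + 28)² = (-1 + 28)² = 27² = 729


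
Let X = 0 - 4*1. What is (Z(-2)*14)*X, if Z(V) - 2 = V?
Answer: 0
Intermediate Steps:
Z(V) = 2 + V
X = -4 (X = 0 - 4 = -4)
(Z(-2)*14)*X = ((2 - 2)*14)*(-4) = (0*14)*(-4) = 0*(-4) = 0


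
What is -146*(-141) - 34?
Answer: 20552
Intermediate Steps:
-146*(-141) - 34 = 20586 - 34 = 20552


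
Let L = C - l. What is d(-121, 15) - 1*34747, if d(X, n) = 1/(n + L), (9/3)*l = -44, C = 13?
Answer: -4447613/128 ≈ -34747.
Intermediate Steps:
l = -44/3 (l = (⅓)*(-44) = -44/3 ≈ -14.667)
L = 83/3 (L = 13 - 1*(-44/3) = 13 + 44/3 = 83/3 ≈ 27.667)
d(X, n) = 1/(83/3 + n) (d(X, n) = 1/(n + 83/3) = 1/(83/3 + n))
d(-121, 15) - 1*34747 = 3/(83 + 3*15) - 1*34747 = 3/(83 + 45) - 34747 = 3/128 - 34747 = -4447613/128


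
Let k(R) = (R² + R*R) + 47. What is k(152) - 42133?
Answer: 4122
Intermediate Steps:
k(R) = 47 + 2*R² (k(R) = (R² + R²) + 47 = 2*R² + 47 = 47 + 2*R²)
k(152) - 42133 = (47 + 2*152²) - 42133 = (47 + 2*23104) - 42133 = (47 + 46208) - 42133 = 46255 - 42133 = 4122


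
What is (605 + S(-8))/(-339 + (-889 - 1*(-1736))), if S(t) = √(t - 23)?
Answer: 605/508 + I*√31/508 ≈ 1.1909 + 0.01096*I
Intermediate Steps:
S(t) = √(-23 + t)
(605 + S(-8))/(-339 + (-889 - 1*(-1736))) = (605 + √(-23 - 8))/(-339 + (-889 - 1*(-1736))) = (605 + √(-31))/(-339 + (-889 + 1736)) = (605 + I*√31)/(-339 + 847) = (605 + I*√31)/508 = (605 + I*√31)*(1/508) = 605/508 + I*√31/508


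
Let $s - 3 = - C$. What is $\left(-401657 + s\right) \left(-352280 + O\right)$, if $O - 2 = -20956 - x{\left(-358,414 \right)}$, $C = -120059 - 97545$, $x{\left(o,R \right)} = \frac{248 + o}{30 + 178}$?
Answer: $\frac{3572068259025}{52} \approx 6.8694 \cdot 10^{10}$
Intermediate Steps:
$x{\left(o,R \right)} = \frac{31}{26} + \frac{o}{208}$ ($x{\left(o,R \right)} = \frac{248 + o}{208} = \left(248 + o\right) \frac{1}{208} = \frac{31}{26} + \frac{o}{208}$)
$C = -217604$
$O = - \frac{2179161}{104}$ ($O = 2 - \left(\frac{544887}{26} - \frac{179}{104}\right) = 2 - \frac{2179369}{104} = - \frac{2179161}{104} \approx -20953.0$)
$s = 217607$ ($s = 3 - -217604 = 3 + 217604 = 217607$)
$\left(-401657 + s\right) \left(-352280 + O\right) = \left(-401657 + 217607\right) \left(-352280 - \frac{2179161}{104}\right) = \left(-184050\right) \left(- \frac{38816281}{104}\right) = \frac{3572068259025}{52}$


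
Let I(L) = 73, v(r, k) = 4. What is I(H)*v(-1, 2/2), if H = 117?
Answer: 292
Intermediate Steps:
I(H)*v(-1, 2/2) = 73*4 = 292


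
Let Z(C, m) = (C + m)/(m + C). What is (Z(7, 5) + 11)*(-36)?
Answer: -432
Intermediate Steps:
Z(C, m) = 1 (Z(C, m) = (C + m)/(C + m) = 1)
(Z(7, 5) + 11)*(-36) = (1 + 11)*(-36) = 12*(-36) = -432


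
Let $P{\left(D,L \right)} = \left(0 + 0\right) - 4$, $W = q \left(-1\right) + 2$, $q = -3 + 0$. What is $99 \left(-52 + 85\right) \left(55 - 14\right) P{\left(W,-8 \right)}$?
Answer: $-535788$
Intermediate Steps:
$q = -3$
$W = 5$ ($W = \left(-3\right) \left(-1\right) + 2 = 3 + 2 = 5$)
$P{\left(D,L \right)} = -4$ ($P{\left(D,L \right)} = 0 - 4 = -4$)
$99 \left(-52 + 85\right) \left(55 - 14\right) P{\left(W,-8 \right)} = 99 \left(-52 + 85\right) \left(55 - 14\right) \left(-4\right) = 99 \cdot 33 \cdot 41 \left(-4\right) = 99 \cdot 1353 \left(-4\right) = 133947 \left(-4\right) = -535788$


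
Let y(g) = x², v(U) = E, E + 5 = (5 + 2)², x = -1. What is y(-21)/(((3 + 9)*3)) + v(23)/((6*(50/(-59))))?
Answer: -7763/900 ≈ -8.6255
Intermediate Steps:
E = 44 (E = -5 + (5 + 2)² = -5 + 7² = -5 + 49 = 44)
v(U) = 44
y(g) = 1 (y(g) = (-1)² = 1)
y(-21)/(((3 + 9)*3)) + v(23)/((6*(50/(-59)))) = 1/((3 + 9)*3) + 44/((6*(50/(-59)))) = 1/(12*3) + 44/((6*(50*(-1/59)))) = 1/36 + 44/((6*(-50/59))) = 1*(1/36) + 44/(-300/59) = 1/36 + 44*(-59/300) = 1/36 - 649/75 = -7763/900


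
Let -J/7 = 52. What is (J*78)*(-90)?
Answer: 2555280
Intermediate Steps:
J = -364 (J = -7*52 = -364)
(J*78)*(-90) = -364*78*(-90) = -28392*(-90) = 2555280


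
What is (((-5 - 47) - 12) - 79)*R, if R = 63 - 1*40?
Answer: -3289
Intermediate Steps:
R = 23 (R = 63 - 40 = 23)
(((-5 - 47) - 12) - 79)*R = (((-5 - 47) - 12) - 79)*23 = ((-52 - 12) - 79)*23 = (-64 - 79)*23 = -143*23 = -3289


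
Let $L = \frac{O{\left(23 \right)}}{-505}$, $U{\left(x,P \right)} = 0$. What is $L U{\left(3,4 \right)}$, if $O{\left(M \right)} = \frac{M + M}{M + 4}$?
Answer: $0$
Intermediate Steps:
$O{\left(M \right)} = \frac{2 M}{4 + M}$
$L = - \frac{46}{13635}$ ($L = \frac{2 \cdot 23 \frac{1}{4 + 23}}{-505} = 2 \cdot 23 \cdot \frac{1}{27} \left(- \frac{1}{505}\right) = \frac{46}{27} \left(- \frac{1}{505}\right) = - \frac{46}{13635} \approx -0.0033737$)
$L U{\left(3,4 \right)} = \left(- \frac{46}{13635}\right) 0 = 0$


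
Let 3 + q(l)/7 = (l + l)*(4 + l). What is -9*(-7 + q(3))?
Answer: -2394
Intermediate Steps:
q(l) = -21 + 14*l*(4 + l) (q(l) = -21 + 7*((l + l)*(4 + l)) = -21 + 7*((2*l)*(4 + l)) = -21 + 7*(2*l*(4 + l)) = -21 + 14*l*(4 + l))
-9*(-7 + q(3)) = -9*(-7 + (-21 + 14*3² + 56*3)) = -9*(-7 + (-21 + 14*9 + 168)) = -9*(-7 + (-21 + 126 + 168)) = -9*(-7 + 273) = -9*266 = -2394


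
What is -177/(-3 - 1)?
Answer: 177/4 ≈ 44.250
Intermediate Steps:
-177/(-3 - 1) = -177/(-4) = -¼*(-177) = 177/4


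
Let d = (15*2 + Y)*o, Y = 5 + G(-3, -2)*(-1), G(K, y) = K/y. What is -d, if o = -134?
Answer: 4489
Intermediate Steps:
Y = 7/2 (Y = 5 - 3/(-2)*(-1) = 5 - 3*(-1/2)*(-1) = 5 + (3/2)*(-1) = 5 - 3/2 = 7/2 ≈ 3.5000)
d = -4489 (d = (15*2 + 7/2)*(-134) = (30 + 7/2)*(-134) = (67/2)*(-134) = -4489)
-d = -1*(-4489) = 4489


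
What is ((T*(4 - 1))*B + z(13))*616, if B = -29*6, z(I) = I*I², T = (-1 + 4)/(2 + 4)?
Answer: 1192576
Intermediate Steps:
T = ½ (T = 3/6 = 3*(⅙) = ½ ≈ 0.50000)
z(I) = I³
B = -174
((T*(4 - 1))*B + z(13))*616 = (((4 - 1)/2)*(-174) + 13³)*616 = (((½)*3)*(-174) + 2197)*616 = ((3/2)*(-174) + 2197)*616 = (-261 + 2197)*616 = 1936*616 = 1192576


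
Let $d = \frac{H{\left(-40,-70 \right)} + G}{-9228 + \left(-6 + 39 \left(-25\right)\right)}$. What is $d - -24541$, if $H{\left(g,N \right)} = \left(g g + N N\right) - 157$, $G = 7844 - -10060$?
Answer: $\frac{250514822}{10209} \approx 24539.0$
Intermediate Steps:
$G = 17904$ ($G = 7844 + 10060 = 17904$)
$H{\left(g,N \right)} = -157 + N^{2} + g^{2}$ ($H{\left(g,N \right)} = \left(g^{2} + N^{2}\right) - 157 = \left(N^{2} + g^{2}\right) - 157 = -157 + N^{2} + g^{2}$)
$d = - \frac{24247}{10209}$ ($d = \frac{\left(-157 + \left(-70\right)^{2} + \left(-40\right)^{2}\right) + 17904}{-9228 + \left(-6 + 39 \left(-25\right)\right)} = \frac{\left(-157 + 4900 + 1600\right) + 17904}{-9228 - 981} = \frac{6343 + 17904}{-9228 - 981} = \frac{24247}{-10209} = 24247 \left(- \frac{1}{10209}\right) = - \frac{24247}{10209} \approx -2.3751$)
$d - -24541 = - \frac{24247}{10209} - -24541 = - \frac{24247}{10209} + 24541 = \frac{250514822}{10209}$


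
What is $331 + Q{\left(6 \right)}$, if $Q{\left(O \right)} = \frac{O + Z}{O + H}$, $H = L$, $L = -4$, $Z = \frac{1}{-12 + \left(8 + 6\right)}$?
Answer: $\frac{1337}{4} \approx 334.25$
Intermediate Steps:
$Z = \frac{1}{2}$ ($Z = \frac{1}{-12 + 14} = \frac{1}{2} \approx 0.5$)
$H = -4$
$Q{\left(O \right)} = \frac{\frac{1}{2} + O}{-4 + O}$ ($Q{\left(O \right)} = \frac{O + \frac{1}{2}}{O - 4} = \frac{\frac{1}{2} + O}{-4 + O}$)
$331 + Q{\left(6 \right)} = 331 + \frac{\frac{1}{2} + 6}{-4 + 6} = 331 + \frac{1}{2} \cdot \frac{13}{2} = 331 + \frac{13}{4} = \frac{1337}{4}$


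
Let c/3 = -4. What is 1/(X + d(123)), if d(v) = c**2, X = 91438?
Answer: 1/91582 ≈ 1.0919e-5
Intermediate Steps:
c = -12 (c = 3*(-4) = -12)
d(v) = 144 (d(v) = (-12)**2 = 144)
1/(X + d(123)) = 1/(91438 + 144) = 1/91582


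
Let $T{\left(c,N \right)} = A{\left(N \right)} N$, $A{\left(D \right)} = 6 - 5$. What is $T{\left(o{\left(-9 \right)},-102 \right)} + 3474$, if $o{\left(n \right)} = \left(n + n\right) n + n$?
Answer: $3372$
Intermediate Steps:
$A{\left(D \right)} = 1$
$o{\left(n \right)} = n + 2 n^{2}$ ($o{\left(n \right)} = 2 n n + n = 2 n^{2} + n = n + 2 n^{2}$)
$T{\left(c,N \right)} = N$ ($T{\left(c,N \right)} = 1 N = N$)
$T{\left(o{\left(-9 \right)},-102 \right)} + 3474 = -102 + 3474 = 3372$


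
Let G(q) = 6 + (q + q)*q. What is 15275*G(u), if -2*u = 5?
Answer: 565175/2 ≈ 2.8259e+5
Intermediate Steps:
u = -5/2 (u = -½*5 = -5/2 ≈ -2.5000)
G(q) = 6 + 2*q² (G(q) = 6 + (2*q)*q = 6 + 2*q²)
15275*G(u) = 15275*(6 + 2*(-5/2)²) = 15275*(6 + 2*(25/4)) = 15275*(6 + 25/2) = 15275*(37/2) = 565175/2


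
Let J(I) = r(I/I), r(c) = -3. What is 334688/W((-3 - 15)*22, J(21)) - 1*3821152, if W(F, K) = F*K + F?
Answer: -378252212/99 ≈ -3.8207e+6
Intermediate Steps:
J(I) = -3
W(F, K) = F + F*K
334688/W((-3 - 15)*22, J(21)) - 1*3821152 = 334688/((((-3 - 15)*22)*(1 - 3))) - 1*3821152 = 334688/((-18*22*(-2))) - 3821152 = 334688/((-396*(-2))) - 3821152 = 334688/792 - 3821152 = 334688*(1/792) - 3821152 = 41836/99 - 3821152 = -378252212/99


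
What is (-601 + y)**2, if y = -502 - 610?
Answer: 2934369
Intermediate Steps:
y = -1112
(-601 + y)**2 = (-601 - 1112)**2 = (-1713)**2 = 2934369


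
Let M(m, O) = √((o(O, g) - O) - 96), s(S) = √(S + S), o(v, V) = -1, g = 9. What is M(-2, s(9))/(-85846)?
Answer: -I*√(97 + 3*√2)/85846 ≈ -0.00011721*I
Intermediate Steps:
s(S) = √2*√S (s(S) = √(2*S) = √2*√S)
M(m, O) = √(-97 - O) (M(m, O) = √((-1 - O) - 96) = √(-97 - O))
M(-2, s(9))/(-85846) = √(-97 - √2*√9)/(-85846) = √(-97 - √2*3)*(-1/85846) = √(-97 - 3*√2)*(-1/85846) = -√(-97 - 3*√2)/85846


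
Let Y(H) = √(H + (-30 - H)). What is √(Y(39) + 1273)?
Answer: √(1273 + I*√30) ≈ 35.679 + 0.07676*I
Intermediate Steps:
Y(H) = I*√30 (Y(H) = √(-30) = I*√30)
√(Y(39) + 1273) = √(I*√30 + 1273) = √(1273 + I*√30)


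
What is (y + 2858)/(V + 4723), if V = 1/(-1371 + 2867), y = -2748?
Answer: 164560/7065609 ≈ 0.023290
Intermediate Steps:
V = 1/1496 ≈ 0.00066845
(y + 2858)/(V + 4723) = (-2748 + 2858)/(1/1496 + 4723) = 110/(7065609/1496) = 110*(1496/7065609) = 164560/7065609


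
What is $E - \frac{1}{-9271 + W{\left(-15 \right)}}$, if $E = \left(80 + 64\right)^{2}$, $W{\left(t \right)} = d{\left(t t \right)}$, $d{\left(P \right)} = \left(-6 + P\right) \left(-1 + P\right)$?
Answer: $\frac{824981759}{39785} \approx 20736.0$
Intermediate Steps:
$d{\left(P \right)} = \left(-1 + P\right) \left(-6 + P\right)$
$W{\left(t \right)} = 6 + t^{4} - 7 t^{2}$ ($W{\left(t \right)} = 6 + \left(t t\right)^{2} - 7 t t = 6 + \left(t^{2}\right)^{2} - 7 t^{2} = 6 + t^{4} - 7 t^{2}$)
$E = 20736$ ($E = 144^{2} = 20736$)
$E - \frac{1}{-9271 + W{\left(-15 \right)}} = 20736 - \frac{1}{-9271 + \left(6 + \left(-15\right)^{4} - 7 \left(-15\right)^{2}\right)} = 20736 - \frac{1}{-9271 + \left(6 + 50625 - 1575\right)} = 20736 - \frac{1}{-9271 + 49056} = 20736 - \frac{1}{39785} = \frac{824981759}{39785}$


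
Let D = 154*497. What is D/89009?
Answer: 76538/89009 ≈ 0.85989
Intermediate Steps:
D = 76538
D/89009 = 76538/89009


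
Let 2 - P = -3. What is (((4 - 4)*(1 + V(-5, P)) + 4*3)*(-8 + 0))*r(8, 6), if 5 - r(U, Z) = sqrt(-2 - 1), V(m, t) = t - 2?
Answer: -480 + 96*I*sqrt(3) ≈ -480.0 + 166.28*I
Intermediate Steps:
P = 5 (P = 2 - 1*(-3) = 2 + 3 = 5)
V(m, t) = -2 + t
r(U, Z) = 5 - I*sqrt(3) (r(U, Z) = 5 - sqrt(-2 - 1) = 5 - sqrt(-3) = 5 - I*sqrt(3))
(((4 - 4)*(1 + V(-5, P)) + 4*3)*(-8 + 0))*r(8, 6) = (((4 - 4)*(1 + (-2 + 5)) + 4*3)*(-8 + 0))*(5 - I*sqrt(3)) = ((0*(1 + 3) + 12)*(-8))*(5 - I*sqrt(3)) = ((0*4 + 12)*(-8))*(5 - I*sqrt(3)) = ((0 + 12)*(-8))*(5 - I*sqrt(3)) = (12*(-8))*(5 - I*sqrt(3)) = -96*(5 - I*sqrt(3)) = -480 + 96*I*sqrt(3)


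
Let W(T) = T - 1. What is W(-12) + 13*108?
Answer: 1391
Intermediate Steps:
W(T) = -1 + T
W(-12) + 13*108 = (-1 - 12) + 13*108 = -13 + 1404 = 1391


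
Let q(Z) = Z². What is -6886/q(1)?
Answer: -6886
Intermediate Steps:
-6886/q(1) = -6886/(1²) = -6886/1 = -6886*1 = -6886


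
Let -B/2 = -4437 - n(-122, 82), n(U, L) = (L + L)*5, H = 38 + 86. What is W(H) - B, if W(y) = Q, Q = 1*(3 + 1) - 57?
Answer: -10567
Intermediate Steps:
Q = -53 (Q = 1*4 - 57 = 4 - 57 = -53)
H = 124
n(U, L) = 10*L (n(U, L) = (2*L)*5 = 10*L)
B = 10514 (B = -2*(-4437 - 10*82) = -2*(-4437 - 1*820) = -2*(-4437 - 820) = -2*(-5257) = 10514)
W(y) = -53
W(H) - B = -53 - 1*10514 = -53 - 10514 = -10567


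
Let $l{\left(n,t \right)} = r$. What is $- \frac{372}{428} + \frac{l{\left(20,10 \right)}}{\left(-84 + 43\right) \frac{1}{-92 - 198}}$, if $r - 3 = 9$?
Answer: $\frac{368547}{4387} \approx 84.009$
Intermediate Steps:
$r = 12$ ($r = 3 + 9 = 12$)
$l{\left(n,t \right)} = 12$
$- \frac{372}{428} + \frac{l{\left(20,10 \right)}}{\left(-84 + 43\right) \frac{1}{-92 - 198}} = - \frac{372}{428} + \frac{12}{\left(-84 + 43\right) \frac{1}{-92 - 198}} = \left(-372\right) \frac{1}{428} + \frac{12}{\left(-41\right) \frac{1}{-290}} = - \frac{93}{107} + \frac{12}{\left(-41\right) \left(- \frac{1}{290}\right)} = - \frac{93}{107} + \frac{12}{\frac{41}{290}} = - \frac{93}{107} + 12 \cdot \frac{290}{41} = - \frac{93}{107} + \frac{3480}{41} = \frac{368547}{4387}$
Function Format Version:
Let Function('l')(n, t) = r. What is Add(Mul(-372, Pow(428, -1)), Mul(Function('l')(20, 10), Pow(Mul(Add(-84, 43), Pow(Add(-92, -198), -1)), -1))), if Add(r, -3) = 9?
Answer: Rational(368547, 4387) ≈ 84.009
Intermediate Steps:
r = 12 (r = Add(3, 9) = 12)
Function('l')(n, t) = 12
Add(Mul(-372, Pow(428, -1)), Mul(Function('l')(20, 10), Pow(Mul(Add(-84, 43), Pow(Add(-92, -198), -1)), -1))) = Add(Mul(-372, Pow(428, -1)), Mul(12, Pow(Mul(Add(-84, 43), Pow(Add(-92, -198), -1)), -1))) = Add(Mul(-372, Rational(1, 428)), Mul(12, Pow(Mul(-41, Pow(-290, -1)), -1))) = Add(Rational(-93, 107), Mul(12, Pow(Mul(-41, Rational(-1, 290)), -1))) = Add(Rational(-93, 107), Mul(12, Pow(Rational(41, 290), -1))) = Add(Rational(-93, 107), Mul(12, Rational(290, 41))) = Add(Rational(-93, 107), Rational(3480, 41)) = Rational(368547, 4387)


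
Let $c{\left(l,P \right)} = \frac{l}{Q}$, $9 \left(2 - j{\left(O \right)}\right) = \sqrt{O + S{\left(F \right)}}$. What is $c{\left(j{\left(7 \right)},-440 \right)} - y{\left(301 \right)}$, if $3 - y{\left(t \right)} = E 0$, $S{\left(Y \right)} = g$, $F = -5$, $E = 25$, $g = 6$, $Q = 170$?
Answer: $- \frac{254}{85} - \frac{\sqrt{13}}{1530} \approx -2.9906$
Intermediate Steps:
$S{\left(Y \right)} = 6$
$y{\left(t \right)} = 3$ ($y{\left(t \right)} = 3 - 25 \cdot 0 = 3 - 0 = 3 + 0 = 3$)
$j{\left(O \right)} = 2 - \frac{\sqrt{6 + O}}{9}$ ($j{\left(O \right)} = 2 - \frac{\sqrt{O + 6}}{9} = 2 - \frac{\sqrt{6 + O}}{9}$)
$c{\left(l,P \right)} = \frac{l}{170}$
$c{\left(j{\left(7 \right)},-440 \right)} - y{\left(301 \right)} = \frac{2 - \frac{\sqrt{6 + 7}}{9}}{170} - 3 = \frac{2 - \frac{\sqrt{13}}{9}}{170} - 3 = \left(\frac{1}{85} - \frac{\sqrt{13}}{1530}\right) - 3 = - \frac{254}{85} - \frac{\sqrt{13}}{1530}$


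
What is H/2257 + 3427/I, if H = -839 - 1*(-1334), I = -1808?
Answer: -6839779/4080656 ≈ -1.6761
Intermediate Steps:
H = 495 (H = -839 + 1334 = 495)
H/2257 + 3427/I = 495/2257 + 3427/(-1808) = 495*(1/2257) + 3427*(-1/1808) = 495/2257 - 3427/1808 = -6839779/4080656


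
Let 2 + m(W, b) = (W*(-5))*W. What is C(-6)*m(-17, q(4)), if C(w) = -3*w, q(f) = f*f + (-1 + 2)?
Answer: -26046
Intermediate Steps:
q(f) = 1 + f² (q(f) = f² + 1 = 1 + f²)
m(W, b) = -2 - 5*W² (m(W, b) = -2 + (W*(-5))*W = -2 + (-5*W)*W = -2 - 5*W²)
C(-6)*m(-17, q(4)) = (-3*(-6))*(-2 - 5*(-17)²) = 18*(-2 - 5*289) = 18*(-2 - 1445) = 18*(-1447) = -26046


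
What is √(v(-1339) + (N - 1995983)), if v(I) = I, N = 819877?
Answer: I*√1177445 ≈ 1085.1*I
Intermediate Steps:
√(v(-1339) + (N - 1995983)) = √(-1339 + (819877 - 1995983)) = √(-1339 - 1176106) = √(-1177445) = I*√1177445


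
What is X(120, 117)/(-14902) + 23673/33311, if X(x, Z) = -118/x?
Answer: 21168468109/29784031320 ≈ 0.71073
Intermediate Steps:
X(120, 117)/(-14902) + 23673/33311 = -118/120/(-14902) + 23673/33311 = -118*1/120*(-1/14902) + 23673*(1/33311) = -59/60*(-1/14902) + 23673/33311 = 59/894120 + 23673/33311 = 21168468109/29784031320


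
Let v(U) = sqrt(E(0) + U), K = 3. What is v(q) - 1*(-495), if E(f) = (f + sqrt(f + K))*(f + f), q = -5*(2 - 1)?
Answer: 495 + I*sqrt(5) ≈ 495.0 + 2.2361*I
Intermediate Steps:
q = -5 (q = -5*1 = -5)
E(f) = 2*f*(f + sqrt(3 + f)) (E(f) = (f + sqrt(f + 3))*(f + f) = (f + sqrt(3 + f))*(2*f) = 2*f*(f + sqrt(3 + f)))
v(U) = sqrt(U) (v(U) = sqrt(2*0*(0 + sqrt(3 + 0)) + U) = sqrt(2*0*(0 + sqrt(3)) + U) = sqrt(2*0*sqrt(3) + U) = sqrt(0 + U) = sqrt(U))
v(q) - 1*(-495) = sqrt(-5) - 1*(-495) = I*sqrt(5) + 495 = 495 + I*sqrt(5)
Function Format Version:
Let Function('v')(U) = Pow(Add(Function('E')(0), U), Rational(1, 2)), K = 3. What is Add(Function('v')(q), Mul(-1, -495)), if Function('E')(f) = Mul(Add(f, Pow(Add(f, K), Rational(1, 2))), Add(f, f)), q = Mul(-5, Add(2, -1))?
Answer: Add(495, Mul(I, Pow(5, Rational(1, 2)))) ≈ Add(495.00, Mul(2.2361, I))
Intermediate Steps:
q = -5 (q = Mul(-5, 1) = -5)
Function('E')(f) = Mul(2, f, Add(f, Pow(Add(3, f), Rational(1, 2)))) (Function('E')(f) = Mul(Add(f, Pow(Add(f, 3), Rational(1, 2))), Add(f, f)) = Mul(Add(f, Pow(Add(3, f), Rational(1, 2))), Mul(2, f)) = Mul(2, f, Add(f, Pow(Add(3, f), Rational(1, 2)))))
Function('v')(U) = Pow(U, Rational(1, 2)) (Function('v')(U) = Pow(Add(Mul(2, 0, Add(0, Pow(Add(3, 0), Rational(1, 2)))), U), Rational(1, 2)) = Pow(Add(Mul(2, 0, Add(0, Pow(3, Rational(1, 2)))), U), Rational(1, 2)) = Pow(Add(Mul(2, 0, Pow(3, Rational(1, 2))), U), Rational(1, 2)) = Pow(Add(0, U), Rational(1, 2)) = Pow(U, Rational(1, 2)))
Add(Function('v')(q), Mul(-1, -495)) = Add(Pow(-5, Rational(1, 2)), Mul(-1, -495)) = Add(Mul(I, Pow(5, Rational(1, 2))), 495) = Add(495, Mul(I, Pow(5, Rational(1, 2))))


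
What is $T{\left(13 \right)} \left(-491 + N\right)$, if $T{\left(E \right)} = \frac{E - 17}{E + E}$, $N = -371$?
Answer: $\frac{1724}{13} \approx 132.62$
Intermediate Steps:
$T{\left(E \right)} = \frac{-17 + E}{2 E}$
$T{\left(13 \right)} \left(-491 + N\right) = \frac{-17 + 13}{2 \cdot 13} \left(-491 - 371\right) = \frac{1}{2} \cdot \frac{1}{13} \left(-4\right) \left(-862\right) = \left(- \frac{2}{13}\right) \left(-862\right) = \frac{1724}{13}$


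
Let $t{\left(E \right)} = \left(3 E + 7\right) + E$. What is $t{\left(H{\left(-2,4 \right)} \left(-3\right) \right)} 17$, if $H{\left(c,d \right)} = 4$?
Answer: $-697$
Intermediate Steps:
$t{\left(E \right)} = 7 + 4 E$ ($t{\left(E \right)} = \left(7 + 3 E\right) + E = 7 + 4 E$)
$t{\left(H{\left(-2,4 \right)} \left(-3\right) \right)} 17 = \left(7 + 4 \cdot 4 \left(-3\right)\right) 17 = \left(7 + 4 \left(-12\right)\right) 17 = \left(7 - 48\right) 17 = \left(-41\right) 17 = -697$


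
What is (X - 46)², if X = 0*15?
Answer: 2116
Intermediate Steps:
X = 0
(X - 46)² = (0 - 46)² = (-46)² = 2116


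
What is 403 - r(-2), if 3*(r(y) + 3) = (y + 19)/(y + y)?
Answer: 4889/12 ≈ 407.42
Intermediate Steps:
r(y) = -3 + (19 + y)/(6*y) (r(y) = -3 + ((y + 19)/(y + y))/3 = -3 + ((19 + y)/((2*y)))/3 = -3 + ((19 + y)*(1/(2*y)))/3 = -3 + ((19 + y)/(2*y))/3 = -3 + (19 + y)/(6*y))
403 - r(-2) = 403 - (19 - 17*(-2))/(6*(-2)) = 403 - (-1)*(19 + 34)/(6*2) = 403 - (-1)*53/(6*2) = 403 - 1*(-53/12) = 403 + 53/12 = 4889/12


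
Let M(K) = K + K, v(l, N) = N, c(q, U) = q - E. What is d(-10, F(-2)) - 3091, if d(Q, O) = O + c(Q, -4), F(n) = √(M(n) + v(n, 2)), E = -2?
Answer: -3099 + I*√2 ≈ -3099.0 + 1.4142*I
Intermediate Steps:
c(q, U) = 2 + q (c(q, U) = q - 1*(-2) = q + 2 = 2 + q)
M(K) = 2*K
F(n) = √(2 + 2*n) (F(n) = √(2*n + 2) = √(2 + 2*n))
d(Q, O) = 2 + O + Q (d(Q, O) = O + (2 + Q) = 2 + O + Q)
d(-10, F(-2)) - 3091 = (2 + √(2 + 2*(-2)) - 10) - 3091 = (2 + √(2 - 4) - 10) - 3091 = (2 + √(-2) - 10) - 3091 = (2 + I*√2 - 10) - 3091 = (-8 + I*√2) - 3091 = -3099 + I*√2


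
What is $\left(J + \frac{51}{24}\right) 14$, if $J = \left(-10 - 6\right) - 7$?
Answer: $- \frac{1169}{4} \approx -292.25$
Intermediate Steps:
$J = -23$ ($J = -16 - 7 = -23$)
$\left(J + \frac{51}{24}\right) 14 = \left(-23 + \frac{51}{24}\right) 14 = \left(-23 + 51 \cdot \frac{1}{24}\right) 14 = \left(-23 + \frac{17}{8}\right) 14 = \left(- \frac{167}{8}\right) 14 = - \frac{1169}{4}$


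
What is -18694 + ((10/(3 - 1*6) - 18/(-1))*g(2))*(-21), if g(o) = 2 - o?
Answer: -18694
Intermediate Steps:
-18694 + ((10/(3 - 1*6) - 18/(-1))*g(2))*(-21) = -18694 + ((10/(3 - 1*6) - 18/(-1))*(2 - 1*2))*(-21) = -18694 + ((10/(3 - 6) - 18*(-1))*(2 - 2))*(-21) = -18694 + ((10/(-3) + 18)*0)*(-21) = -18694 + ((10*(-1/3) + 18)*0)*(-21) = -18694 + ((-10/3 + 18)*0)*(-21) = -18694 + ((44/3)*0)*(-21) = -18694 + 0*(-21) = -18694 + 0 = -18694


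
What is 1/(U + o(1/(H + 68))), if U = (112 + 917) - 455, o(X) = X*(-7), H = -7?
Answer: 61/35007 ≈ 0.0017425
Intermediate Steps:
o(X) = -7*X
U = 574 (U = 1029 - 455 = 574)
1/(U + o(1/(H + 68))) = 1/(574 - 7/(-7 + 68)) = 1/(574 - 7/61) = 1/(35007/61) = 61/35007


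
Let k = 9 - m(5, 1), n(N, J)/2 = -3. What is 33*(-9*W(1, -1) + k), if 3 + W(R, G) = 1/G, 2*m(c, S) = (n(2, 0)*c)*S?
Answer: 1980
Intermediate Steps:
n(N, J) = -6 (n(N, J) = 2*(-3) = -6)
m(c, S) = -3*S*c (m(c, S) = ((-6*c)*S)/2 = (-6*S*c)/2 = -3*S*c)
W(R, G) = -3 + 1/G
k = 24 (k = 9 - (-3)*5 = 9 - 1*(-15) = 9 + 15 = 24)
33*(-9*W(1, -1) + k) = 33*(-9*(-3 + 1/(-1)) + 24) = 33*(-9*(-3 - 1) + 24) = 33*(-9*(-4) + 24) = 33*(36 + 24) = 33*60 = 1980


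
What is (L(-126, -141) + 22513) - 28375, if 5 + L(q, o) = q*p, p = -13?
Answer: -4229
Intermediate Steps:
L(q, o) = -5 - 13*q (L(q, o) = -5 + q*(-13) = -5 - 13*q)
(L(-126, -141) + 22513) - 28375 = ((-5 - 13*(-126)) + 22513) - 28375 = ((-5 + 1638) + 22513) - 28375 = (1633 + 22513) - 28375 = 24146 - 28375 = -4229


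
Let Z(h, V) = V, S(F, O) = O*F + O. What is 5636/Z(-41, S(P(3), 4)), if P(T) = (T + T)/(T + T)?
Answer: 1409/2 ≈ 704.50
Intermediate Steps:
P(T) = 1 (P(T) = (2*T)/((2*T)) = (2*T)*(1/(2*T)) = 1)
S(F, O) = O + F*O (S(F, O) = F*O + O = O + F*O)
5636/Z(-41, S(P(3), 4)) = 5636/((4*(1 + 1))) = 5636/((4*2)) = 5636/8 = 5636*(⅛) = 1409/2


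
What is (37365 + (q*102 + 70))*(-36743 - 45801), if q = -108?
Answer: -2180729936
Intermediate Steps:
(37365 + (q*102 + 70))*(-36743 - 45801) = (37365 + (-108*102 + 70))*(-36743 - 45801) = (37365 + (-11016 + 70))*(-82544) = (37365 - 10946)*(-82544) = 26419*(-82544) = -2180729936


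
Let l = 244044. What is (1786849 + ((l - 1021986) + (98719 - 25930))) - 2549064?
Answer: -1467368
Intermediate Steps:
(1786849 + ((l - 1021986) + (98719 - 25930))) - 2549064 = (1786849 + ((244044 - 1021986) + (98719 - 25930))) - 2549064 = (1786849 + (-777942 + 72789)) - 2549064 = (1786849 - 705153) - 2549064 = 1081696 - 2549064 = -1467368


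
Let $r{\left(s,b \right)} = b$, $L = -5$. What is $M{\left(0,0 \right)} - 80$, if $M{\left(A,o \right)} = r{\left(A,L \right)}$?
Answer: $-85$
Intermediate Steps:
$M{\left(A,o \right)} = -5$
$M{\left(0,0 \right)} - 80 = -5 - 80 = -85$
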